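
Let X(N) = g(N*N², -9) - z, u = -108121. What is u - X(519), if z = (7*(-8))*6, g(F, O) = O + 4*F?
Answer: -559301884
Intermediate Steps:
z = -336 (z = -56*6 = -336)
X(N) = 327 + 4*N³ (X(N) = (-9 + 4*(N*N²)) - 1*(-336) = (-9 + 4*N³) + 336 = 327 + 4*N³)
u - X(519) = -108121 - (327 + 4*519³) = -108121 - (327 + 4*139798359) = -108121 - (327 + 559193436) = -108121 - 1*559193763 = -108121 - 559193763 = -559301884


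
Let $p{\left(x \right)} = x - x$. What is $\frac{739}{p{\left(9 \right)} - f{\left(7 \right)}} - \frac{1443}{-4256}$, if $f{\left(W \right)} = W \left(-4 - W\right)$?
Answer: $\frac{66455}{6688} \approx 9.9364$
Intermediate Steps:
$p{\left(x \right)} = 0$
$\frac{739}{p{\left(9 \right)} - f{\left(7 \right)}} - \frac{1443}{-4256} = \frac{739}{0 - \left(-1\right) 7 \left(4 + 7\right)} - \frac{1443}{-4256} = \frac{739}{0 - \left(-1\right) 7 \cdot 11} - - \frac{1443}{4256} = \frac{739}{0 - -77} + \frac{1443}{4256} = \frac{739}{0 + 77} + \frac{1443}{4256} = \frac{739}{77} + \frac{1443}{4256} = \frac{66455}{6688}$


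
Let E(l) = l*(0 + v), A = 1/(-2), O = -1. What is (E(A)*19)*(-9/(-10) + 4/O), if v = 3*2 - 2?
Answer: 589/5 ≈ 117.80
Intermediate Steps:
A = -½ ≈ -0.50000
v = 4 (v = 6 - 2 = 4)
E(l) = 4*l (E(l) = l*(0 + 4) = l*4 = 4*l)
(E(A)*19)*(-9/(-10) + 4/O) = ((4*(-½))*19)*(-9/(-10) + 4/(-1)) = (-2*19)*(-9*(-⅒) + 4*(-1)) = -38*(9/10 - 4) = -38*(-31/10) = 589/5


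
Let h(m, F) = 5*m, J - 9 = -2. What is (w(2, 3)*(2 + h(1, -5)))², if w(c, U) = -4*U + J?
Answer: 1225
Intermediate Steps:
J = 7 (J = 9 - 2 = 7)
w(c, U) = 7 - 4*U (w(c, U) = -4*U + 7 = 7 - 4*U)
(w(2, 3)*(2 + h(1, -5)))² = ((7 - 4*3)*(2 + 5*1))² = ((7 - 12)*(2 + 5))² = (-5*7)² = (-35)² = 1225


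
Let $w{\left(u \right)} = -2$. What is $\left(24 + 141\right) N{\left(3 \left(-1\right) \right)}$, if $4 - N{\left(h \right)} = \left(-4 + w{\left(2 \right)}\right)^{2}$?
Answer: $-5280$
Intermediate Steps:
$N{\left(h \right)} = -32$ ($N{\left(h \right)} = 4 - \left(-4 - 2\right)^{2} = 4 - \left(-6\right)^{2} = 4 - 36 = -32$)
$\left(24 + 141\right) N{\left(3 \left(-1\right) \right)} = \left(24 + 141\right) \left(-32\right) = 165 \left(-32\right) = -5280$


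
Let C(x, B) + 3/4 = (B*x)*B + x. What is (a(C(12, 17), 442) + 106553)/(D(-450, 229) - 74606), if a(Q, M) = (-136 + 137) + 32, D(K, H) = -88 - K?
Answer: -53293/37122 ≈ -1.4356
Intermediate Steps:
C(x, B) = -¾ + x + x*B² (C(x, B) = -¾ + ((B*x)*B + x) = -¾ + (x*B² + x) = -¾ + (x + x*B²) = -¾ + x + x*B²)
a(Q, M) = 33 (a(Q, M) = 1 + 32 = 33)
(a(C(12, 17), 442) + 106553)/(D(-450, 229) - 74606) = (33 + 106553)/((-88 - 1*(-450)) - 74606) = 106586/((-88 + 450) - 74606) = 106586/(362 - 74606) = 106586/(-74244) = 106586*(-1/74244) = -53293/37122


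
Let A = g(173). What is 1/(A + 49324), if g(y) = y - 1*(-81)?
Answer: 1/49578 ≈ 2.0170e-5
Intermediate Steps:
g(y) = 81 + y (g(y) = y + 81 = 81 + y)
A = 254 (A = 81 + 173 = 254)
1/(A + 49324) = 1/(254 + 49324) = 1/49578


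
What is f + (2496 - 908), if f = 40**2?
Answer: 3188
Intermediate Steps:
f = 1600
f + (2496 - 908) = 1600 + (2496 - 908) = 1600 + 1588 = 3188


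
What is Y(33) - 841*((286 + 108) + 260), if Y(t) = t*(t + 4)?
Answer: -548793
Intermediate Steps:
Y(t) = t*(4 + t)
Y(33) - 841*((286 + 108) + 260) = 33*(4 + 33) - 841*((286 + 108) + 260) = 33*37 - 841*(394 + 260) = 1221 - 841*654 = 1221 - 550014 = -548793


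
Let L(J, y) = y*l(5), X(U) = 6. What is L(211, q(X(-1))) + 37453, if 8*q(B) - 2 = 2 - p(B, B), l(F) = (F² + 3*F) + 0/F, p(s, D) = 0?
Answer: 37473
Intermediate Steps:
l(F) = F² + 3*F (l(F) = (F² + 3*F) + 0 = F² + 3*F)
q(B) = ½ (q(B) = ¼ + (2 - 1*0)/8 = ¼ + (2 + 0)/8 = ¼ + (⅛)*2 = ¼ + ¼ = ½)
L(J, y) = 40*y (L(J, y) = y*(5*(3 + 5)) = y*(5*8) = y*40 = 40*y)
L(211, q(X(-1))) + 37453 = 40*(½) + 37453 = 20 + 37453 = 37473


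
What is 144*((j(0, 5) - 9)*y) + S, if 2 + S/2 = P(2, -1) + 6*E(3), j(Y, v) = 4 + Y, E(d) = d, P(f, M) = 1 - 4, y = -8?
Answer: 5786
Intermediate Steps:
P(f, M) = -3
S = 26 (S = -4 + 2*(-3 + 6*3) = -4 + 2*(-3 + 18) = -4 + 2*15 = -4 + 30 = 26)
144*((j(0, 5) - 9)*y) + S = 144*(((4 + 0) - 9)*(-8)) + 26 = 144*((4 - 9)*(-8)) + 26 = 144*(-5*(-8)) + 26 = 144*40 + 26 = 5760 + 26 = 5786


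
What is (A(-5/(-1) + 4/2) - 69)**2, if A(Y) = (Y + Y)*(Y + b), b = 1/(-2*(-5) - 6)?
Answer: 4225/4 ≈ 1056.3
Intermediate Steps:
b = 1/4 (b = 1/(10 - 6) = 1/4 ≈ 0.25000)
A(Y) = 2*Y*(1/4 + Y) (A(Y) = (Y + Y)*(Y + 1/4) = (2*Y)*(1/4 + Y) = 2*Y*(1/4 + Y))
(A(-5/(-1) + 4/2) - 69)**2 = ((-5/(-1) + 4/2)*(1 + 4*(-5/(-1) + 4/2))/2 - 69)**2 = ((-5*(-1) + 4*(1/2))*(1 + 4*(-5*(-1) + 4*(1/2)))/2 - 69)**2 = ((5 + 2)*(1 + 4*(5 + 2))/2 - 69)**2 = ((1/2)*7*(1 + 4*7) - 69)**2 = ((1/2)*7*(1 + 28) - 69)**2 = ((1/2)*7*29 - 69)**2 = (203/2 - 69)**2 = (65/2)**2 = 4225/4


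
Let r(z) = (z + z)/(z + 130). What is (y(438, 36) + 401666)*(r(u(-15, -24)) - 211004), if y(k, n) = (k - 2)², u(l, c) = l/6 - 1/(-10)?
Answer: -39831670647456/319 ≈ -1.2486e+11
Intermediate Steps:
u(l, c) = ⅒ + l/6 (u(l, c) = l*(⅙) - 1*(-⅒) = l/6 + ⅒ = ⅒ + l/6)
r(z) = 2*z/(130 + z) (r(z) = (2*z)/(130 + z) = 2*z/(130 + z))
y(k, n) = (-2 + k)²
(y(438, 36) + 401666)*(r(u(-15, -24)) - 211004) = ((-2 + 438)² + 401666)*(2*(⅒ + (⅙)*(-15))/(130 + (⅒ + (⅙)*(-15))) - 211004) = (436² + 401666)*(2*(⅒ - 5/2)/(130 + (⅒ - 5/2)) - 211004) = (190096 + 401666)*(2*(-12/5)/(130 - 12/5) - 211004) = 591762*(2*(-12/5)/(638/5) - 211004) = 591762*(2*(-12/5)*(5/638) - 211004) = 591762*(-12/319 - 211004) = 591762*(-67310288/319) = -39831670647456/319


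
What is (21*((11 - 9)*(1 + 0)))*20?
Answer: 840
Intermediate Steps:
(21*((11 - 9)*(1 + 0)))*20 = (21*(2*1))*20 = (21*2)*20 = 42*20 = 840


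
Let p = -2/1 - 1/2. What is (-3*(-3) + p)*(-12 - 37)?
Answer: -637/2 ≈ -318.50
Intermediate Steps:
p = -5/2 (p = -2*1 - 1*½ = -2 - ½ = -5/2 ≈ -2.5000)
(-3*(-3) + p)*(-12 - 37) = (-3*(-3) - 5/2)*(-12 - 37) = (9 - 5/2)*(-49) = (13/2)*(-49) = -637/2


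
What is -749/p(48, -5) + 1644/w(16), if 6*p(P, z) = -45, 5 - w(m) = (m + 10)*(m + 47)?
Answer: 2421574/24495 ≈ 98.860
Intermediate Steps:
w(m) = 5 - (10 + m)*(47 + m) (w(m) = 5 - (m + 10)*(m + 47) = 5 - (10 + m)*(47 + m))
p(P, z) = -15/2 (p(P, z) = (1/6)*(-45) = -15/2)
-749/p(48, -5) + 1644/w(16) = -749/(-15/2) + 1644/(-465 - 1*16**2 - 57*16) = -749*(-2/15) + 1644/(-465 - 1*256 - 912) = 1498/15 + 1644/(-465 - 256 - 912) = 1498/15 + 1644/(-1633) = 1498/15 + 1644*(-1/1633) = 1498/15 - 1644/1633 = 2421574/24495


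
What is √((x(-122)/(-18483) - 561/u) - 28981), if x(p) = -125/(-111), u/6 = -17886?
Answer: 47*I*√1802455377145841635/370658082 ≈ 170.24*I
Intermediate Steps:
u = -107316 (u = 6*(-17886) = -107316)
x(p) = 125/111 (x(p) = -125*(-1/111) = 125/111)
√((x(-122)/(-18483) - 561/u) - 28981) = √(((125/111)/(-18483) - 561/(-107316)) - 28981) = √(((125/111)*(-1/18483) - 561*(-1/107316)) - 28981) = √((-125/2051613 + 17/3252) - 28981) = √(11490307/2223948492 - 28981) = √(-64452239756345/2223948492) = 47*I*√1802455377145841635/370658082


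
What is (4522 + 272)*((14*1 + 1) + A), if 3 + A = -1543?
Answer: -7339614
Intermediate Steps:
A = -1546 (A = -3 - 1543 = -1546)
(4522 + 272)*((14*1 + 1) + A) = (4522 + 272)*((14*1 + 1) - 1546) = 4794*((14 + 1) - 1546) = 4794*(15 - 1546) = 4794*(-1531) = -7339614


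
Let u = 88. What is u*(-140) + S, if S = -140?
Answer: -12460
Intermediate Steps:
u*(-140) + S = 88*(-140) - 140 = -12320 - 140 = -12460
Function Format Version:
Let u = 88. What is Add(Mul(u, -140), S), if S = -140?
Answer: -12460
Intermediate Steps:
Add(Mul(u, -140), S) = Add(Mul(88, -140), -140) = Add(-12320, -140) = -12460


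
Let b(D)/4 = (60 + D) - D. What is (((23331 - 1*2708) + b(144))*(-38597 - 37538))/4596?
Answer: -1588404505/4596 ≈ -3.4561e+5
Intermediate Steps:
b(D) = 240 (b(D) = 4*((60 + D) - D) = 4*60 = 240)
(((23331 - 1*2708) + b(144))*(-38597 - 37538))/4596 = (((23331 - 1*2708) + 240)*(-38597 - 37538))/4596 = (((23331 - 2708) + 240)*(-76135))*(1/4596) = ((20623 + 240)*(-76135))*(1/4596) = (20863*(-76135))*(1/4596) = -1588404505*1/4596 = -1588404505/4596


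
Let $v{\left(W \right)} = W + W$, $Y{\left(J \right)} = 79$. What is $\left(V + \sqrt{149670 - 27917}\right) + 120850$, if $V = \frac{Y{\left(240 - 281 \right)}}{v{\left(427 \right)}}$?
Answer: $\frac{103205979}{854} + \sqrt{121753} \approx 1.212 \cdot 10^{5}$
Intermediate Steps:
$v{\left(W \right)} = 2 W$
$V = \frac{79}{854}$ ($V = \frac{79}{2 \cdot 427} = \frac{79}{854} \approx 0.092506$)
$\left(V + \sqrt{149670 - 27917}\right) + 120850 = \left(\frac{79}{854} + \sqrt{149670 - 27917}\right) + 120850 = \left(\frac{79}{854} + \sqrt{121753}\right) + 120850 = \frac{103205979}{854} + \sqrt{121753}$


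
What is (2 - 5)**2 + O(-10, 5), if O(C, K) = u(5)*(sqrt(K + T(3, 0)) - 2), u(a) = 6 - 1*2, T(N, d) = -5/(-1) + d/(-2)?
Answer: 1 + 4*sqrt(10) ≈ 13.649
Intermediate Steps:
T(N, d) = 5 - d/2 (T(N, d) = -5*(-1) + d*(-1/2) = 5 - d/2)
u(a) = 4 (u(a) = 6 - 2 = 4)
O(C, K) = -8 + 4*sqrt(5 + K) (O(C, K) = 4*(sqrt(K + (5 - 1/2*0)) - 2) = 4*(sqrt(K + (5 + 0)) - 2) = 4*(sqrt(K + 5) - 2) = 4*(sqrt(5 + K) - 2) = 4*(-2 + sqrt(5 + K)) = -8 + 4*sqrt(5 + K))
(2 - 5)**2 + O(-10, 5) = (2 - 5)**2 + (-8 + 4*sqrt(5 + 5)) = (-3)**2 + (-8 + 4*sqrt(10)) = 9 + (-8 + 4*sqrt(10)) = 1 + 4*sqrt(10)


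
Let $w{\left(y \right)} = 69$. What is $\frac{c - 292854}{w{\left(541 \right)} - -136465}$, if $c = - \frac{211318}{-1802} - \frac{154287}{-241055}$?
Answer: $- \frac{31789757075569}{14826947618185} \approx -2.1441$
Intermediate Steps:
$c = \frac{25608642832}{217190555}$ ($c = \left(-211318\right) \left(- \frac{1}{1802}\right) - - \frac{154287}{241055} = \frac{105659}{901} + \frac{154287}{241055} = \frac{25608642832}{217190555} \approx 117.91$)
$\frac{c - 292854}{w{\left(541 \right)} - -136465} = \frac{\frac{25608642832}{217190555} - 292854}{69 - -136465} = - \frac{63579514151138}{217190555 \left(69 + \left(-113223 + 249688\right)\right)} = - \frac{63579514151138}{217190555 \left(69 + 136465\right)} = - \frac{63579514151138}{217190555 \cdot 136534} = \left(- \frac{63579514151138}{217190555}\right) \frac{1}{136534} = - \frac{31789757075569}{14826947618185}$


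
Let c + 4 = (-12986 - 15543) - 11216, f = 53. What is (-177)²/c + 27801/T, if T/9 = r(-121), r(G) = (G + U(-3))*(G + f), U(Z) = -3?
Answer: -141381467/335163568 ≈ -0.42183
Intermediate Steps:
r(G) = (-3 + G)*(53 + G) (r(G) = (G - 3)*(G + 53) = (-3 + G)*(53 + G))
T = 75888 (T = 9*(-159 + (-121)² + 50*(-121)) = 9*(-159 + 14641 - 6050) = 9*8432 = 75888)
c = -39749 (c = -4 + ((-12986 - 15543) - 11216) = -4 + (-28529 - 11216) = -4 - 39745 = -39749)
(-177)²/c + 27801/T = (-177)²/(-39749) + 27801/75888 = 31329*(-1/39749) + 27801*(1/75888) = -31329/39749 + 3089/8432 = -141381467/335163568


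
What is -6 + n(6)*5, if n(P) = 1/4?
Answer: -19/4 ≈ -4.7500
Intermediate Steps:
n(P) = ¼
-6 + n(6)*5 = -6 + (¼)*5 = -6 + 5/4 = -19/4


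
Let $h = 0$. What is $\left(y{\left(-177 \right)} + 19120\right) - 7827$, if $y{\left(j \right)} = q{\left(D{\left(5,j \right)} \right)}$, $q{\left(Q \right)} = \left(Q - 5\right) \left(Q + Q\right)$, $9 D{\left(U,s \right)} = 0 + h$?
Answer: $11293$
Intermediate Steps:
$D{\left(U,s \right)} = 0$ ($D{\left(U,s \right)} = \frac{0 + 0}{9} = \frac{1}{9} \cdot 0 = 0$)
$q{\left(Q \right)} = 2 Q \left(-5 + Q\right)$ ($q{\left(Q \right)} = \left(-5 + Q\right) 2 Q = 2 Q \left(-5 + Q\right)$)
$y{\left(j \right)} = 0$ ($y{\left(j \right)} = 2 \cdot 0 \left(-5 + 0\right) = 2 \cdot 0 \left(-5\right) = 0$)
$\left(y{\left(-177 \right)} + 19120\right) - 7827 = \left(0 + 19120\right) - 7827 = 19120 - 7827 = 11293$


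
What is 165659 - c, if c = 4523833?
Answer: -4358174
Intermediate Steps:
165659 - c = 165659 - 1*4523833 = 165659 - 4523833 = -4358174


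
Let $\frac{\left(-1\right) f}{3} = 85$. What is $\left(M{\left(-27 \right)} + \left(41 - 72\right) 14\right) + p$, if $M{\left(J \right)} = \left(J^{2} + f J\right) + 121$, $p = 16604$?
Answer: $23905$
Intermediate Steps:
$f = -255$ ($f = \left(-3\right) 85 = -255$)
$M{\left(J \right)} = 121 + J^{2} - 255 J$ ($M{\left(J \right)} = \left(J^{2} - 255 J\right) + 121 = 121 + J^{2} - 255 J$)
$\left(M{\left(-27 \right)} + \left(41 - 72\right) 14\right) + p = \left(\left(121 + \left(-27\right)^{2} - -6885\right) + \left(41 - 72\right) 14\right) + 16604 = \left(\left(121 + 729 + 6885\right) - 434\right) + 16604 = \left(7735 - 434\right) + 16604 = 7301 + 16604 = 23905$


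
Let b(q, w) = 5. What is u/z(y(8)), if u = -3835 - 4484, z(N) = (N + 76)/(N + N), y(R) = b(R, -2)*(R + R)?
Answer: -110920/13 ≈ -8532.3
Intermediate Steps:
y(R) = 10*R (y(R) = 5*(R + R) = 5*(2*R) = 10*R)
z(N) = (76 + N)/(2*N) (z(N) = (76 + N)/((2*N)) = (76 + N)*(1/(2*N)) = (76 + N)/(2*N))
u = -8319
u/z(y(8)) = -8319*160/(76 + 10*8) = -8319*160/(76 + 80) = -8319/((½)*(1/80)*156) = -8319/39/40 = -8319*40/39 = -110920/13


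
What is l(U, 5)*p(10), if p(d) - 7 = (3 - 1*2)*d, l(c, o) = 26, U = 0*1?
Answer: 442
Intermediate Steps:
U = 0
p(d) = 7 + d (p(d) = 7 + (3 - 1*2)*d = 7 + (3 - 2)*d = 7 + 1*d = 7 + d)
l(U, 5)*p(10) = 26*(7 + 10) = 26*17 = 442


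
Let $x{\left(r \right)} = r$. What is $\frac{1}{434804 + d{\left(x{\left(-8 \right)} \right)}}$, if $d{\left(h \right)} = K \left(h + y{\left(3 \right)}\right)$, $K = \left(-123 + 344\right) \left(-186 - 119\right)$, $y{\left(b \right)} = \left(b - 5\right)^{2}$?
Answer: $\frac{1}{704424} \approx 1.4196 \cdot 10^{-6}$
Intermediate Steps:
$y{\left(b \right)} = \left(-5 + b\right)^{2}$
$K = -67405$ ($K = 221 \left(-305\right) = -67405$)
$d{\left(h \right)} = -269620 - 67405 h$ ($d{\left(h \right)} = - 67405 \left(h + \left(-5 + 3\right)^{2}\right) = - 67405 \left(h + \left(-2\right)^{2}\right) = - 67405 \left(h + 4\right) = - 67405 \left(4 + h\right) = -269620 - 67405 h$)
$\frac{1}{434804 + d{\left(x{\left(-8 \right)} \right)}} = \frac{1}{434804 - -269620} = \frac{1}{434804 + \left(-269620 + 539240\right)} = \frac{1}{434804 + 269620} = \frac{1}{704424}$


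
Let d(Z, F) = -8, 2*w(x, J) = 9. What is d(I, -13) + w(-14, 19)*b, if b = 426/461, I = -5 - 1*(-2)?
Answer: -1771/461 ≈ -3.8416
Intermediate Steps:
w(x, J) = 9/2 (w(x, J) = (1/2)*9 = 9/2)
I = -3 (I = -5 + 2 = -3)
b = 426/461 (b = 426*(1/461) = 426/461 ≈ 0.92408)
d(I, -13) + w(-14, 19)*b = -8 + (9/2)*(426/461) = -8 + 1917/461 = -1771/461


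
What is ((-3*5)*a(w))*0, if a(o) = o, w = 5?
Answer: 0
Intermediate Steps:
((-3*5)*a(w))*0 = (-3*5*5)*0 = -15*5*0 = -75*0 = 0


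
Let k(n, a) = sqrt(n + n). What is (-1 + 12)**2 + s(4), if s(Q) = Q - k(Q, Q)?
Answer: 125 - 2*sqrt(2) ≈ 122.17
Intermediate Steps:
k(n, a) = sqrt(2)*sqrt(n) (k(n, a) = sqrt(2*n) = sqrt(2)*sqrt(n))
s(Q) = Q - sqrt(2)*sqrt(Q)
(-1 + 12)**2 + s(4) = (-1 + 12)**2 + (4 - sqrt(2)*sqrt(4)) = 11**2 + (4 - 1*sqrt(2)*2) = 121 + (4 - 2*sqrt(2)) = 125 - 2*sqrt(2)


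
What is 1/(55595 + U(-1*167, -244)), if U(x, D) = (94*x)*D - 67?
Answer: 1/3885840 ≈ 2.5734e-7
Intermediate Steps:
U(x, D) = -67 + 94*D*x (U(x, D) = 94*D*x - 67 = -67 + 94*D*x)
1/(55595 + U(-1*167, -244)) = 1/(55595 + (-67 + 94*(-244)*(-1*167))) = 1/(55595 + (-67 + 94*(-244)*(-167))) = 1/(55595 + (-67 + 3830312)) = 1/(55595 + 3830245) = 1/3885840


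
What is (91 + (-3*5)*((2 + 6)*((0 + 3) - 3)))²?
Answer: 8281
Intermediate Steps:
(91 + (-3*5)*((2 + 6)*((0 + 3) - 3)))² = (91 - 120*(3 - 3))² = (91 - 120*0)² = (91 - 15*0)² = (91 + 0)² = 91² = 8281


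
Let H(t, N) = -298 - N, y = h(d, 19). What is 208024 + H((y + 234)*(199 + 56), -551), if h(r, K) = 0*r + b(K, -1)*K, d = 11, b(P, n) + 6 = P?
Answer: 208277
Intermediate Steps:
b(P, n) = -6 + P
h(r, K) = K*(-6 + K) (h(r, K) = 0*r + (-6 + K)*K = 0 + K*(-6 + K) = K*(-6 + K))
y = 247 (y = 19*(-6 + 19) = 19*13 = 247)
208024 + H((y + 234)*(199 + 56), -551) = 208024 + (-298 - 1*(-551)) = 208024 + (-298 + 551) = 208024 + 253 = 208277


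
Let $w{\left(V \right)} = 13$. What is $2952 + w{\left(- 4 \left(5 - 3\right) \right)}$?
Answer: $2965$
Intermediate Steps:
$2952 + w{\left(- 4 \left(5 - 3\right) \right)} = 2952 + 13 = 2965$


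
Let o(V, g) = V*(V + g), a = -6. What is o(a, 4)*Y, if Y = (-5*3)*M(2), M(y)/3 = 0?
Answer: 0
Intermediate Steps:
M(y) = 0 (M(y) = 3*0 = 0)
Y = 0 (Y = -5*3*0 = -15*0 = 0)
o(a, 4)*Y = -6*(-6 + 4)*0 = -6*(-2)*0 = 12*0 = 0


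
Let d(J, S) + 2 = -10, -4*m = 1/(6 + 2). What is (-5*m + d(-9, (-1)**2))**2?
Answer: 143641/1024 ≈ 140.27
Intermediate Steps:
m = -1/32 (m = -1/(4*(6 + 2)) = -1/4/8 = -1/4*1/8 = -1/32 ≈ -0.031250)
d(J, S) = -12 (d(J, S) = -2 - 10 = -12)
(-5*m + d(-9, (-1)**2))**2 = (-5*(-1/32) - 12)**2 = (5/32 - 12)**2 = (-379/32)**2 = 143641/1024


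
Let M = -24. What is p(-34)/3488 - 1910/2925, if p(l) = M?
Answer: -168307/255060 ≈ -0.65987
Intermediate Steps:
p(l) = -24
p(-34)/3488 - 1910/2925 = -24/3488 - 1910/2925 = -24*1/3488 - 1910*1/2925 = -3/436 - 382/585 = -168307/255060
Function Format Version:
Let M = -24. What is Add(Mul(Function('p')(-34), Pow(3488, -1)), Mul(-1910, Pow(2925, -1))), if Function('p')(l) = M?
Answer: Rational(-168307, 255060) ≈ -0.65987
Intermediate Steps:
Function('p')(l) = -24
Add(Mul(Function('p')(-34), Pow(3488, -1)), Mul(-1910, Pow(2925, -1))) = Add(Mul(-24, Pow(3488, -1)), Mul(-1910, Pow(2925, -1))) = Add(Mul(-24, Rational(1, 3488)), Mul(-1910, Rational(1, 2925))) = Add(Rational(-3, 436), Rational(-382, 585)) = Rational(-168307, 255060)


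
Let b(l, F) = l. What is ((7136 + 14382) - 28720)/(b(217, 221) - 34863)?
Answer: 3601/17323 ≈ 0.20787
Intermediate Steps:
((7136 + 14382) - 28720)/(b(217, 221) - 34863) = ((7136 + 14382) - 28720)/(217 - 34863) = (21518 - 28720)/(-34646) = -7202*(-1/34646) = 3601/17323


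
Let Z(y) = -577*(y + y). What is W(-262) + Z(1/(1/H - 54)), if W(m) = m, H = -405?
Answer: -5262832/21871 ≈ -240.63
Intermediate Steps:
Z(y) = -1154*y
W(-262) + Z(1/(1/H - 54)) = -262 - 1154/(1/(-405) - 54) = -262 - 1154/(-1/405 - 54) = -262 - 1154/(-21871/405) = -262 - 1154*(-405/21871) = -262 + 467370/21871 = -5262832/21871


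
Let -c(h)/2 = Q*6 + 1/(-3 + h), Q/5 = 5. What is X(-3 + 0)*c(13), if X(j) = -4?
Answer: 6004/5 ≈ 1200.8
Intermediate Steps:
Q = 25 (Q = 5*5 = 25)
c(h) = -300 - 2/(-3 + h) (c(h) = -2*(25*6 + 1/(-3 + h)) = -2*(150 + 1/(-3 + h)) = -300 - 2/(-3 + h))
X(-3 + 0)*c(13) = -8*(449 - 150*13)/(-3 + 13) = -8*(449 - 1950)/10 = -8*(-1501)/10 = -4*(-1501/5) = 6004/5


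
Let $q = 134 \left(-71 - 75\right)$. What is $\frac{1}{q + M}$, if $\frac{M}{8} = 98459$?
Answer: $\frac{1}{768108} \approx 1.3019 \cdot 10^{-6}$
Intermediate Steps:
$M = 787672$ ($M = 8 \cdot 98459 = 787672$)
$q = -19564$ ($q = 134 \left(-146\right) = -19564$)
$\frac{1}{q + M} = \frac{1}{-19564 + 787672} = \frac{1}{768108}$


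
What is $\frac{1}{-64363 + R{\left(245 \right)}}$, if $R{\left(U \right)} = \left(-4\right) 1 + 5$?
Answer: $- \frac{1}{64362} \approx -1.5537 \cdot 10^{-5}$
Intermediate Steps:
$R{\left(U \right)} = 1$ ($R{\left(U \right)} = -4 + 5 = 1$)
$\frac{1}{-64363 + R{\left(245 \right)}} = \frac{1}{-64363 + 1} = \frac{1}{-64362} = - \frac{1}{64362}$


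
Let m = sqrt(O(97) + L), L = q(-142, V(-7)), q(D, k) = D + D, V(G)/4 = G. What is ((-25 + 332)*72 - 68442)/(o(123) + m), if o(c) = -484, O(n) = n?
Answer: 2038872/21313 + 46338*I*sqrt(187)/234443 ≈ 95.663 + 2.7028*I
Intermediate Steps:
V(G) = 4*G
q(D, k) = 2*D
L = -284 (L = 2*(-142) = -284)
m = I*sqrt(187) (m = sqrt(97 - 284) = sqrt(-187) = I*sqrt(187) ≈ 13.675*I)
((-25 + 332)*72 - 68442)/(o(123) + m) = ((-25 + 332)*72 - 68442)/(-484 + I*sqrt(187)) = (307*72 - 68442)/(-484 + I*sqrt(187)) = (22104 - 68442)/(-484 + I*sqrt(187)) = -46338/(-484 + I*sqrt(187))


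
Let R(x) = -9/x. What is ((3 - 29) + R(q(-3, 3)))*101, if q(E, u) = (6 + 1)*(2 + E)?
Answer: -17473/7 ≈ -2496.1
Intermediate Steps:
q(E, u) = 14 + 7*E (q(E, u) = 7*(2 + E) = 14 + 7*E)
((3 - 29) + R(q(-3, 3)))*101 = ((3 - 29) - 9/(14 + 7*(-3)))*101 = (-26 - 9/(14 - 21))*101 = (-26 - 9/(-7))*101 = (-26 - 9*(-1/7))*101 = (-26 + 9/7)*101 = -173/7*101 = -17473/7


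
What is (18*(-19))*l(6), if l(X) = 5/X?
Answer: -285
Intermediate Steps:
(18*(-19))*l(6) = (18*(-19))*(5/6) = -1710/6 = -342*⅚ = -285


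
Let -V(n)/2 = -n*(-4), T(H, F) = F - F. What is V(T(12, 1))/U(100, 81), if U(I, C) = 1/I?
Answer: 0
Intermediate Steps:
T(H, F) = 0
V(n) = -8*n (V(n) = -2*(-n)*(-4) = -8*n)
V(T(12, 1))/U(100, 81) = (-8*0)/(1/100) = 0/(1/100) = 0*100 = 0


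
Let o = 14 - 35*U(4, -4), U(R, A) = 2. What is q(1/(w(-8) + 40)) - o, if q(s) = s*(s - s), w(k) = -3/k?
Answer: 56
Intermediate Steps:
o = -56 (o = 14 - 35*2 = 14 - 70 = -56)
q(s) = 0 (q(s) = s*0 = 0)
q(1/(w(-8) + 40)) - o = 0 - 1*(-56) = 0 + 56 = 56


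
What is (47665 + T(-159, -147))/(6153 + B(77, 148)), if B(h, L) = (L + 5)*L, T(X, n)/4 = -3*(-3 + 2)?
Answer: 47677/28797 ≈ 1.6556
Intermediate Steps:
T(X, n) = 12 (T(X, n) = 4*(-3*(-3 + 2)) = 4*(-3*(-1)) = 4*3 = 12)
B(h, L) = L*(5 + L) (B(h, L) = (5 + L)*L = L*(5 + L))
(47665 + T(-159, -147))/(6153 + B(77, 148)) = (47665 + 12)/(6153 + 148*(5 + 148)) = 47677/(6153 + 148*153) = 47677/(6153 + 22644) = 47677/28797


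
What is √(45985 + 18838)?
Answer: √64823 ≈ 254.60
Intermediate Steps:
√(45985 + 18838) = √64823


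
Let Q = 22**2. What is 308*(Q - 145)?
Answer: 104412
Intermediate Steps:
Q = 484
308*(Q - 145) = 308*(484 - 145) = 308*339 = 104412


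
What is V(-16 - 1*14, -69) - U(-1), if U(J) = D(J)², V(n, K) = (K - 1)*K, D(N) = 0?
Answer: 4830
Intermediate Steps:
V(n, K) = K*(-1 + K) (V(n, K) = (-1 + K)*K = K*(-1 + K))
U(J) = 0 (U(J) = 0² = 0)
V(-16 - 1*14, -69) - U(-1) = -69*(-1 - 69) - 1*0 = -69*(-70) + 0 = 4830 + 0 = 4830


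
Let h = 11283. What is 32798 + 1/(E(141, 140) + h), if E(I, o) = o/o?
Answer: 370092633/11284 ≈ 32798.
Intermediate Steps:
E(I, o) = 1
32798 + 1/(E(141, 140) + h) = 32798 + 1/(1 + 11283) = 32798 + 1/11284 = 370092633/11284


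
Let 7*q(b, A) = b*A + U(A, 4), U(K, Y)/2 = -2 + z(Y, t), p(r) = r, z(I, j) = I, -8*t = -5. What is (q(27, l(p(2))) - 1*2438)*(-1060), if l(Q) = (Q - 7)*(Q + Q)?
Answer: 18658120/7 ≈ 2.6654e+6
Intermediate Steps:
t = 5/8 (t = -⅛*(-5) = 5/8 ≈ 0.62500)
l(Q) = 2*Q*(-7 + Q) (l(Q) = (-7 + Q)*(2*Q) = 2*Q*(-7 + Q))
U(K, Y) = -4 + 2*Y (U(K, Y) = 2*(-2 + Y) = -4 + 2*Y)
q(b, A) = 4/7 + A*b/7 (q(b, A) = (b*A + (-4 + 2*4))/7 = (A*b + (-4 + 8))/7 = (A*b + 4)/7 = (4 + A*b)/7 = 4/7 + A*b/7)
(q(27, l(p(2))) - 1*2438)*(-1060) = ((4/7 + (⅐)*(2*2*(-7 + 2))*27) - 1*2438)*(-1060) = ((4/7 + (⅐)*(2*2*(-5))*27) - 2438)*(-1060) = ((4/7 + (⅐)*(-20)*27) - 2438)*(-1060) = ((4/7 - 540/7) - 2438)*(-1060) = (-536/7 - 2438)*(-1060) = -17602/7*(-1060) = 18658120/7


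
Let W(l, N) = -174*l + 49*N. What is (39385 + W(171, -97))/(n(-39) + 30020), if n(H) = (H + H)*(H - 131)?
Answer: 2439/21640 ≈ 0.11271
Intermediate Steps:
n(H) = 2*H*(-131 + H) (n(H) = (2*H)*(-131 + H) = 2*H*(-131 + H))
(39385 + W(171, -97))/(n(-39) + 30020) = (39385 + (-174*171 + 49*(-97)))/(2*(-39)*(-131 - 39) + 30020) = (39385 + (-29754 - 4753))/(2*(-39)*(-170) + 30020) = (39385 - 34507)/(13260 + 30020) = 4878/43280 = 4878*(1/43280) = 2439/21640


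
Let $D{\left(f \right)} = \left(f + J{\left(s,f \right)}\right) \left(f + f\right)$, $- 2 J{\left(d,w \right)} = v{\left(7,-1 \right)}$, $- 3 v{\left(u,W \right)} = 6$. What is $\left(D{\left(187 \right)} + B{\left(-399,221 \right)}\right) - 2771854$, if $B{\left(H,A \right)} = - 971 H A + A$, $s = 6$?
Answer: $82920488$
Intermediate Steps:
$v{\left(u,W \right)} = -2$ ($v{\left(u,W \right)} = \left(- \frac{1}{3}\right) 6 = -2$)
$J{\left(d,w \right)} = 1$ ($J{\left(d,w \right)} = \left(- \frac{1}{2}\right) \left(-2\right) = 1$)
$D{\left(f \right)} = 2 f \left(1 + f\right)$ ($D{\left(f \right)} = \left(f + 1\right) \left(f + f\right) = \left(1 + f\right) 2 f = 2 f \left(1 + f\right)$)
$B{\left(H,A \right)} = A - 971 A H$ ($B{\left(H,A \right)} = - 971 A H + A = A - 971 A H$)
$\left(D{\left(187 \right)} + B{\left(-399,221 \right)}\right) - 2771854 = \left(2 \cdot 187 \left(1 + 187\right) + 221 \left(1 - -387429\right)\right) - 2771854 = \left(2 \cdot 187 \cdot 188 + 221 \left(1 + 387429\right)\right) - 2771854 = \left(70312 + 221 \cdot 387430\right) - 2771854 = \left(70312 + 85622030\right) - 2771854 = 85692342 - 2771854 = 82920488$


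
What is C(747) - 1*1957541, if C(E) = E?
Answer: -1956794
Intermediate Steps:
C(747) - 1*1957541 = 747 - 1*1957541 = 747 - 1957541 = -1956794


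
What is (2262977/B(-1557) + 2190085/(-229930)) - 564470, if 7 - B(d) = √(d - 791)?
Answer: -61493241760235/110228442 + 4525954*I*√587/2397 ≈ -5.5787e+5 + 45747.0*I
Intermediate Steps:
B(d) = 7 - √(-791 + d) (B(d) = 7 - √(d - 791) = 7 - √(-791 + d))
(2262977/B(-1557) + 2190085/(-229930)) - 564470 = (2262977/(7 - √(-791 - 1557)) + 2190085/(-229930)) - 564470 = (2262977/(7 - √(-2348)) + 2190085*(-1/229930)) - 564470 = (2262977/(7 - 2*I*√587) - 438017/45986) - 564470 = (-438017/45986 + 2262977/(7 - 2*I*√587)) - 564470 = -25958155437/45986 + 2262977/(7 - 2*I*√587)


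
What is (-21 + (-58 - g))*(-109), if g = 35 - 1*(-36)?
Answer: 16350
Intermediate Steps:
g = 71 (g = 35 + 36 = 71)
(-21 + (-58 - g))*(-109) = (-21 + (-58 - 1*71))*(-109) = (-21 + (-58 - 71))*(-109) = (-21 - 129)*(-109) = -150*(-109) = 16350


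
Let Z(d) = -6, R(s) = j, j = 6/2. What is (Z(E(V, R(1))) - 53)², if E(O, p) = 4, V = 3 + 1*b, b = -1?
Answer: 3481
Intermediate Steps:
j = 3 (j = 6*(½) = 3)
R(s) = 3
V = 2 (V = 3 + 1*(-1) = 3 - 1 = 2)
(Z(E(V, R(1))) - 53)² = (-6 - 53)² = (-59)² = 3481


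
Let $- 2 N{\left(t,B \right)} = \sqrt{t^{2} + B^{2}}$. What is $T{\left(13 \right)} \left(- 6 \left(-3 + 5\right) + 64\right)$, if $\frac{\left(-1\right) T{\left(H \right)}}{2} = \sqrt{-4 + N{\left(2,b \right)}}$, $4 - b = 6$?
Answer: $- 104 i \sqrt{4 + \sqrt{2}} \approx - 241.99 i$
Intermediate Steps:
$b = -2$ ($b = 4 - 6 = -2$)
$N{\left(t,B \right)} = - \frac{\sqrt{B^{2} + t^{2}}}{2}$ ($N{\left(t,B \right)} = - \frac{\sqrt{t^{2} + B^{2}}}{2} = - \frac{\sqrt{B^{2} + t^{2}}}{2}$)
$T{\left(H \right)} = - 2 \sqrt{-4 - \sqrt{2}}$ ($T{\left(H \right)} = - 2 \sqrt{-4 - \frac{\sqrt{\left(-2\right)^{2} + 2^{2}}}{2}} = - 2 \sqrt{-4 - \frac{\sqrt{4 + 4}}{2}} = - 2 \sqrt{-4 - \frac{\sqrt{8}}{2}} = - 2 \sqrt{-4 - \frac{2 \sqrt{2}}{2}} = - 2 \sqrt{-4 - \sqrt{2}}$)
$T{\left(13 \right)} \left(- 6 \left(-3 + 5\right) + 64\right) = - 2 i \sqrt{4 + \sqrt{2}} \left(- 6 \left(-3 + 5\right) + 64\right) = - 2 i \sqrt{4 + \sqrt{2}} \left(\left(-6\right) 2 + 64\right) = - 2 i \sqrt{4 + \sqrt{2}} \left(-12 + 64\right) = - 2 i \sqrt{4 + \sqrt{2}} \cdot 52 = - 104 i \sqrt{4 + \sqrt{2}}$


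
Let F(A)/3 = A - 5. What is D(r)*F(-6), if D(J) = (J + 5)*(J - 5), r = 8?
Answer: -1287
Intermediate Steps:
F(A) = -15 + 3*A (F(A) = 3*(A - 5) = 3*(-5 + A) = -15 + 3*A)
D(J) = (-5 + J)*(5 + J) (D(J) = (5 + J)*(-5 + J) = (-5 + J)*(5 + J))
D(r)*F(-6) = (-25 + 8²)*(-15 + 3*(-6)) = (-25 + 64)*(-15 - 18) = 39*(-33) = -1287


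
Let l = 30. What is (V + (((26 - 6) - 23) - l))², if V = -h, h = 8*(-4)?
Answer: 1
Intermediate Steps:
h = -32
V = 32 (V = -1*(-32) = 32)
(V + (((26 - 6) - 23) - l))² = (32 + (((26 - 6) - 23) - 1*30))² = (32 + ((20 - 23) - 30))² = (32 + (-3 - 30))² = (32 - 33)² = (-1)² = 1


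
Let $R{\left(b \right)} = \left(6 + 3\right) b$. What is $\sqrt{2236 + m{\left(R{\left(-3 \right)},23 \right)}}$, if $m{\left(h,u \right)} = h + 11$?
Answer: $2 \sqrt{555} \approx 47.117$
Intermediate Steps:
$R{\left(b \right)} = 9 b$
$m{\left(h,u \right)} = 11 + h$
$\sqrt{2236 + m{\left(R{\left(-3 \right)},23 \right)}} = \sqrt{2236 + \left(11 + 9 \left(-3\right)\right)} = \sqrt{2236 + \left(11 - 27\right)} = \sqrt{2236 - 16} = \sqrt{2220} = 2 \sqrt{555}$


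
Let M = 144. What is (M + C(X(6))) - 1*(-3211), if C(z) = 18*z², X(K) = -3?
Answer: 3517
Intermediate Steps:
(M + C(X(6))) - 1*(-3211) = (144 + 18*(-3)²) - 1*(-3211) = (144 + 18*9) + 3211 = (144 + 162) + 3211 = 306 + 3211 = 3517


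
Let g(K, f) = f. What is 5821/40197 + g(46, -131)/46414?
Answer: 264910087/1865703558 ≈ 0.14199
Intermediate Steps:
5821/40197 + g(46, -131)/46414 = 5821/40197 - 131/46414 = 264910087/1865703558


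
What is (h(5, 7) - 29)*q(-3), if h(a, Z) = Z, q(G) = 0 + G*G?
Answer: -198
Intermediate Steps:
q(G) = G² (q(G) = 0 + G² = G²)
(h(5, 7) - 29)*q(-3) = (7 - 29)*(-3)² = -22*9 = -198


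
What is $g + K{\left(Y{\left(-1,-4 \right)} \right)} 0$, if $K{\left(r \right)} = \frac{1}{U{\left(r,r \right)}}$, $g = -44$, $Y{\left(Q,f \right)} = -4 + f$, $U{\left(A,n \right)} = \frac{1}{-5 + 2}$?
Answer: $-44$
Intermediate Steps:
$U{\left(A,n \right)} = - \frac{1}{3}$ ($U{\left(A,n \right)} = \frac{1}{-3} = - \frac{1}{3}$)
$K{\left(r \right)} = -3$ ($K{\left(r \right)} = \frac{1}{- \frac{1}{3}} = -3$)
$g + K{\left(Y{\left(-1,-4 \right)} \right)} 0 = -44 - 0 = -44 + 0 = -44$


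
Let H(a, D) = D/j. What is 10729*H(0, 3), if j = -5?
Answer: -32187/5 ≈ -6437.4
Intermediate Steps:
H(a, D) = -D/5 (H(a, D) = D/(-5) = D*(-1/5) = -D/5)
10729*H(0, 3) = 10729*(-1/5*3) = 10729*(-3/5) = -32187/5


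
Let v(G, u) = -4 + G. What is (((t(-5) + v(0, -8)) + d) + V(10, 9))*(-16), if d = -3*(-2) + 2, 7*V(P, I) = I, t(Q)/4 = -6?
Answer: 2096/7 ≈ 299.43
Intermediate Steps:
t(Q) = -24 (t(Q) = 4*(-6) = -24)
V(P, I) = I/7
d = 8 (d = 6 + 2 = 8)
(((t(-5) + v(0, -8)) + d) + V(10, 9))*(-16) = (((-24 + (-4 + 0)) + 8) + (⅐)*9)*(-16) = (((-24 - 4) + 8) + 9/7)*(-16) = ((-28 + 8) + 9/7)*(-16) = (-20 + 9/7)*(-16) = -131/7*(-16) = 2096/7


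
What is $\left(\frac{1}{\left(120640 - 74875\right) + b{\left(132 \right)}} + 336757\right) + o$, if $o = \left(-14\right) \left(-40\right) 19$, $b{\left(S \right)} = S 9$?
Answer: $\frac{16311331342}{46953} \approx 3.474 \cdot 10^{5}$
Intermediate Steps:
$b{\left(S \right)} = 9 S$
$o = 10640$ ($o = 560 \cdot 19 = 10640$)
$\left(\frac{1}{\left(120640 - 74875\right) + b{\left(132 \right)}} + 336757\right) + o = \left(\frac{1}{\left(120640 - 74875\right) + 9 \cdot 132} + 336757\right) + 10640 = \left(\frac{1}{\left(120640 - 74875\right) + 1188} + 336757\right) + 10640 = \left(\frac{1}{45765 + 1188} + 336757\right) + 10640 = \left(\frac{1}{46953} + 336757\right) + 10640 = \frac{15811751422}{46953} + 10640 = \frac{16311331342}{46953}$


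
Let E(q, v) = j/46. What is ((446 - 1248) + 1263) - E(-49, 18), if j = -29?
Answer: 21235/46 ≈ 461.63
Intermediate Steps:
E(q, v) = -29/46
((446 - 1248) + 1263) - E(-49, 18) = ((446 - 1248) + 1263) - 1*(-29/46) = (-802 + 1263) + 29/46 = 461 + 29/46 = 21235/46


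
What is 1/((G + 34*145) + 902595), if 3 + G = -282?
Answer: 1/907240 ≈ 1.1022e-6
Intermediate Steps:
G = -285 (G = -3 - 282 = -285)
1/((G + 34*145) + 902595) = 1/((-285 + 34*145) + 902595) = 1/((-285 + 4930) + 902595) = 1/(4645 + 902595) = 1/907240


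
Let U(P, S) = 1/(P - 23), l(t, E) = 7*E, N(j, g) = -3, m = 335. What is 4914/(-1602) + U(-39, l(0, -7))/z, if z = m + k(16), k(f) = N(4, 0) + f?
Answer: -5890337/1920264 ≈ -3.0675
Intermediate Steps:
k(f) = -3 + f
U(P, S) = 1/(-23 + P)
z = 348 (z = 335 + (-3 + 16) = 335 + 13 = 348)
4914/(-1602) + U(-39, l(0, -7))/z = 4914/(-1602) + 1/(-23 - 39*348) = 4914*(-1/1602) + (1/348)/(-62) = -273/89 - 1/62*1/348 = -273/89 - 1/21576 = -5890337/1920264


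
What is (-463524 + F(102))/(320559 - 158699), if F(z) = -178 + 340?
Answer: -231681/80930 ≈ -2.8627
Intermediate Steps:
F(z) = 162
(-463524 + F(102))/(320559 - 158699) = (-463524 + 162)/(320559 - 158699) = -463362/161860 = -463362*1/161860 = -231681/80930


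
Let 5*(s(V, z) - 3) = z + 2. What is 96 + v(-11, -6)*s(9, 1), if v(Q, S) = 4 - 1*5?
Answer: 462/5 ≈ 92.400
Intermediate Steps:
v(Q, S) = -1 (v(Q, S) = 4 - 5 = -1)
s(V, z) = 17/5 + z/5 (s(V, z) = 3 + (z + 2)/5 = 3 + (2 + z)/5 = 3 + (⅖ + z/5) = 17/5 + z/5)
96 + v(-11, -6)*s(9, 1) = 96 - (17/5 + (⅕)*1) = 96 - (17/5 + ⅕) = 96 - 1*18/5 = 96 - 18/5 = 462/5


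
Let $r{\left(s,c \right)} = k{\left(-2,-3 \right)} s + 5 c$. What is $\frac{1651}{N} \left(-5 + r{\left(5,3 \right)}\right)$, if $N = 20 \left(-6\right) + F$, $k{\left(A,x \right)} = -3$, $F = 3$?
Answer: $\frac{635}{9} \approx 70.556$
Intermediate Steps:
$r{\left(s,c \right)} = - 3 s + 5 c$
$N = -117$ ($N = 20 \left(-6\right) + 3 = -120 + 3 = -117$)
$\frac{1651}{N} \left(-5 + r{\left(5,3 \right)}\right) = \frac{1651}{-117} \left(-5 + \left(\left(-3\right) 5 + 5 \cdot 3\right)\right) = 1651 \left(- \frac{1}{117}\right) \left(-5 + \left(-15 + 15\right)\right) = - \frac{127 \left(-5 + 0\right)}{9} = \left(- \frac{127}{9}\right) \left(-5\right) = \frac{635}{9}$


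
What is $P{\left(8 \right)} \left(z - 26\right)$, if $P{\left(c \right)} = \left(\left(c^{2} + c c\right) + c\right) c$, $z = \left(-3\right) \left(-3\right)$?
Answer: $-18496$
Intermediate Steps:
$z = 9$
$P{\left(c \right)} = c \left(c + 2 c^{2}\right)$ ($P{\left(c \right)} = \left(\left(c^{2} + c^{2}\right) + c\right) c = \left(2 c^{2} + c\right) c = \left(c + 2 c^{2}\right) c = c \left(c + 2 c^{2}\right)$)
$P{\left(8 \right)} \left(z - 26\right) = 8^{2} \left(1 + 2 \cdot 8\right) \left(9 - 26\right) = 64 \left(1 + 16\right) \left(-17\right) = 64 \cdot 17 \left(-17\right) = 1088 \left(-17\right) = -18496$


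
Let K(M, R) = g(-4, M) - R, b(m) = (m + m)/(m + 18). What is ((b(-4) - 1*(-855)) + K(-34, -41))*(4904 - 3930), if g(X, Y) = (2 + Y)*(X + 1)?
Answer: 6759560/7 ≈ 9.6565e+5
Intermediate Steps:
g(X, Y) = (1 + X)*(2 + Y) (g(X, Y) = (2 + Y)*(1 + X) = (1 + X)*(2 + Y))
b(m) = 2*m/(18 + m) (b(m) = (2*m)/(18 + m) = 2*m/(18 + m))
K(M, R) = -6 - R - 3*M (K(M, R) = (2 + M + 2*(-4) - 4*M) - R = (2 + M - 8 - 4*M) - R = (-6 - 3*M) - R = -6 - R - 3*M)
((b(-4) - 1*(-855)) + K(-34, -41))*(4904 - 3930) = ((2*(-4)/(18 - 4) - 1*(-855)) + (-6 - 1*(-41) - 3*(-34)))*(4904 - 3930) = ((2*(-4)/14 + 855) + (-6 + 41 + 102))*974 = ((2*(-4)*(1/14) + 855) + 137)*974 = ((-4/7 + 855) + 137)*974 = (5981/7 + 137)*974 = (6940/7)*974 = 6759560/7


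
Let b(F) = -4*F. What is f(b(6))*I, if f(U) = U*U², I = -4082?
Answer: 56429568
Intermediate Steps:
f(U) = U³
f(b(6))*I = (-4*6)³*(-4082) = (-24)³*(-4082) = -13824*(-4082) = 56429568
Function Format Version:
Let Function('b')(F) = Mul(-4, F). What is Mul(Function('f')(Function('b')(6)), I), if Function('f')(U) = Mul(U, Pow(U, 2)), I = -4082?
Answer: 56429568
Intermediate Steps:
Function('f')(U) = Pow(U, 3)
Mul(Function('f')(Function('b')(6)), I) = Mul(Pow(Mul(-4, 6), 3), -4082) = Mul(Pow(-24, 3), -4082) = Mul(-13824, -4082) = 56429568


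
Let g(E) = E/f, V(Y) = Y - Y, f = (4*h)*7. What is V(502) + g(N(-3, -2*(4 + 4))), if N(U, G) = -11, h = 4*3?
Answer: -11/336 ≈ -0.032738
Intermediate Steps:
h = 12
f = 336 (f = (4*12)*7 = 48*7 = 336)
V(Y) = 0
g(E) = E/336
V(502) + g(N(-3, -2*(4 + 4))) = 0 + (1/336)*(-11) = 0 - 11/336 = -11/336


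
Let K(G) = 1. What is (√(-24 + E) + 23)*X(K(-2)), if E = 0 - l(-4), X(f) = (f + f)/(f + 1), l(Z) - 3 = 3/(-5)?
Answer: 23 + 2*I*√165/5 ≈ 23.0 + 5.1381*I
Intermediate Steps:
l(Z) = 12/5 (l(Z) = 3 + 3/(-5) = 3 + 3*(-⅕) = 3 - ⅗ = 12/5)
X(f) = 2*f/(1 + f) (X(f) = (2*f)/(1 + f) = 2*f/(1 + f))
E = -12/5 (E = 0 - 1*12/5 = 0 - 12/5 = -12/5 ≈ -2.4000)
(√(-24 + E) + 23)*X(K(-2)) = (√(-24 - 12/5) + 23)*(2*1/(1 + 1)) = (√(-132/5) + 23)*(2*1/2) = (2*I*√165/5 + 23)*(2*1*(½)) = (23 + 2*I*√165/5)*1 = 23 + 2*I*√165/5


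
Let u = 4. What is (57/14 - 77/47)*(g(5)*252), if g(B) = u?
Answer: 115272/47 ≈ 2452.6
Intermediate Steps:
g(B) = 4
(57/14 - 77/47)*(g(5)*252) = (57/14 - 77/47)*(4*252) = (57*(1/14) - 77*1/47)*1008 = (57/14 - 77/47)*1008 = (1601/658)*1008 = 115272/47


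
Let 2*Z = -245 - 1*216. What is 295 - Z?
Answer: 1051/2 ≈ 525.50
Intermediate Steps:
Z = -461/2 (Z = (-245 - 1*216)/2 = (-245 - 216)/2 = (½)*(-461) = -461/2 ≈ -230.50)
295 - Z = 295 - 1*(-461/2) = 295 + 461/2 = 1051/2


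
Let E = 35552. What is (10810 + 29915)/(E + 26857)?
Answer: 13575/20803 ≈ 0.65255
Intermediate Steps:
(10810 + 29915)/(E + 26857) = (10810 + 29915)/(35552 + 26857) = 40725/62409 = 40725*(1/62409) = 13575/20803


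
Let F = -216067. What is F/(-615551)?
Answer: 216067/615551 ≈ 0.35101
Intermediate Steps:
F/(-615551) = -216067/(-615551) = -216067*(-1/615551) = 216067/615551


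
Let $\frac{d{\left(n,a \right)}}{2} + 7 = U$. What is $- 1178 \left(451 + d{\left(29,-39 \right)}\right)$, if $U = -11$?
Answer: $-488870$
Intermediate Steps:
$d{\left(n,a \right)} = -36$ ($d{\left(n,a \right)} = -14 + 2 \left(-11\right) = -14 - 22 = -36$)
$- 1178 \left(451 + d{\left(29,-39 \right)}\right) = - 1178 \left(451 - 36\right) = \left(-1178\right) 415 = -488870$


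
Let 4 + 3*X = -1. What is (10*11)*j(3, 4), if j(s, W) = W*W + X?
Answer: 4730/3 ≈ 1576.7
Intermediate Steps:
X = -5/3 (X = -4/3 + (⅓)*(-1) = -4/3 - ⅓ = -5/3 ≈ -1.6667)
j(s, W) = -5/3 + W² (j(s, W) = W*W - 5/3 = W² - 5/3 = -5/3 + W²)
(10*11)*j(3, 4) = (10*11)*(-5/3 + 4²) = 110*(-5/3 + 16) = 110*(43/3) = 4730/3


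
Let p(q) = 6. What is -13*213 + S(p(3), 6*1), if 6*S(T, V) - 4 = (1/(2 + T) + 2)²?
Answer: -1062751/384 ≈ -2767.6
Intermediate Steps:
S(T, V) = ⅔ + (2 + 1/(2 + T))²/6 (S(T, V) = ⅔ + (1/(2 + T) + 2)²/6 = ⅔ + (2 + 1/(2 + T))²/6)
-13*213 + S(p(3), 6*1) = -13*213 + (⅔ + (5 + 2*6)²/(6*(2 + 6)²)) = -2769 + (⅔ + (⅙)*(5 + 12)²/8²) = -2769 + (⅔ + (⅙)*(1/64)*17²) = -2769 + (⅔ + (⅙)*(1/64)*289) = -2769 + (⅔ + 289/384) = -2769 + 545/384 = -1062751/384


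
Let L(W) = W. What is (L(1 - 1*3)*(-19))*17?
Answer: 646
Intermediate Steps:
(L(1 - 1*3)*(-19))*17 = ((1 - 1*3)*(-19))*17 = ((1 - 3)*(-19))*17 = -2*(-19)*17 = 38*17 = 646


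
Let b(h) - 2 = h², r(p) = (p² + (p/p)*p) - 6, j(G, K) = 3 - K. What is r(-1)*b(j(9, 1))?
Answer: -36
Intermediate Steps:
r(p) = -6 + p + p² (r(p) = (p² + 1*p) - 6 = (p² + p) - 6 = (p + p²) - 6 = -6 + p + p²)
b(h) = 2 + h²
r(-1)*b(j(9, 1)) = (-6 - 1 + (-1)²)*(2 + (3 - 1*1)²) = (-6 - 1 + 1)*(2 + (3 - 1)²) = -6*(2 + 2²) = -6*(2 + 4) = -6*6 = -36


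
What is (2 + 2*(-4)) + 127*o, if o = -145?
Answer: -18421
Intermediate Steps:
(2 + 2*(-4)) + 127*o = (2 + 2*(-4)) + 127*(-145) = (2 - 8) - 18415 = -6 - 18415 = -18421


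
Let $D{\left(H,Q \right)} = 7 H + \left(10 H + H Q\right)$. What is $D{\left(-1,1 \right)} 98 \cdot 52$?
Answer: $-91728$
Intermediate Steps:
$D{\left(H,Q \right)} = 17 H + H Q$
$D{\left(-1,1 \right)} 98 \cdot 52 = - (17 + 1) 98 \cdot 52 = \left(-1\right) 18 \cdot 98 \cdot 52 = \left(-18\right) 98 \cdot 52 = \left(-1764\right) 52 = -91728$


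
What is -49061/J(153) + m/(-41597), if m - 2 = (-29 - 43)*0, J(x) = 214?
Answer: -2040790845/8901758 ≈ -229.26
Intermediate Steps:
m = 2 (m = 2 + (-29 - 43)*0 = 2 - 72*0 = 2 + 0 = 2)
-49061/J(153) + m/(-41597) = -49061/214 + 2/(-41597) = -49061*1/214 + 2*(-1/41597) = -49061/214 - 2/41597 = -2040790845/8901758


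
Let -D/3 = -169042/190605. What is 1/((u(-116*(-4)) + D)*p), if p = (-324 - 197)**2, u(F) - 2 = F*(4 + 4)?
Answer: 63535/64097543544112 ≈ 9.9122e-10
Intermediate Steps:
u(F) = 2 + 8*F (u(F) = 2 + F*(4 + 4) = 2 + F*8 = 2 + 8*F)
D = 169042/63535 (D = -(-507126)/190605 = -3*(-169042/190605) = 169042/63535 ≈ 2.6606)
p = 271441 (p = (-521)**2 = 271441)
1/((u(-116*(-4)) + D)*p) = 1/(((2 + 8*(-116*(-4))) + 169042/63535)*271441) = (1/271441)/((2 + 8*464) + 169042/63535) = (1/271441)/((2 + 3712) + 169042/63535) = (1/271441)/(3714 + 169042/63535) = (1/271441)/(236138032/63535) = (63535/236138032)*(1/271441) = 63535/64097543544112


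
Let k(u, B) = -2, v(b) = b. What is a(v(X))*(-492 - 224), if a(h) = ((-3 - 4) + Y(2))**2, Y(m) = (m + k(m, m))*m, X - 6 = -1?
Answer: -35084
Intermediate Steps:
X = 5 (X = 6 - 1 = 5)
Y(m) = m*(-2 + m) (Y(m) = (m - 2)*m = (-2 + m)*m = m*(-2 + m))
a(h) = 49 (a(h) = ((-3 - 4) + 2*(-2 + 2))**2 = (-7 + 2*0)**2 = (-7 + 0)**2 = (-7)**2 = 49)
a(v(X))*(-492 - 224) = 49*(-492 - 224) = 49*(-716) = -35084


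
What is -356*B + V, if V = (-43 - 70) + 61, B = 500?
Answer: -178052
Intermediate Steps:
V = -52 (V = -113 + 61 = -52)
-356*B + V = -356*500 - 52 = -178000 - 52 = -178052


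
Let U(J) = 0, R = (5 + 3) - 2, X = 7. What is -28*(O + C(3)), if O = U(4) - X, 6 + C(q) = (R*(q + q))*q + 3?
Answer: -2744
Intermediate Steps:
R = 6 (R = 8 - 2 = 6)
C(q) = -3 + 12*q**2 (C(q) = -6 + ((6*(q + q))*q + 3) = -6 + ((6*(2*q))*q + 3) = -6 + ((12*q)*q + 3) = -6 + (12*q**2 + 3) = -6 + (3 + 12*q**2) = -3 + 12*q**2)
O = -7 (O = 0 - 1*7 = 0 - 7 = -7)
-28*(O + C(3)) = -28*(-7 + (-3 + 12*3**2)) = -28*(-7 + (-3 + 12*9)) = -28*(-7 + (-3 + 108)) = -28*(-7 + 105) = -28*98 = -2744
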